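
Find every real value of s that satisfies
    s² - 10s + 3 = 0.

Discriminant: (-10)² − 4·1·3 = 88.
Quadratic formula: s = (10 ± √88) / 2.
So s = √(22) + 5 ≈ 9.6904 or s = 5 - √(22) ≈ 0.3096.

s = 0.3096 or s = 9.6904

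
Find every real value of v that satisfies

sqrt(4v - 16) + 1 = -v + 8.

v = 5

Isolate the radical: sqrt(4v - 16) = -v + 7.
Square both sides: 4v - 16 = (-v + 7)^2.
Expand and rearrange: v^2 - 18v + 65 = 0.
Solving gives v = 13 or v = 5.
Check each candidate in the original equation:
  v = 13: sqrt(36) = 6, while -v + 7 = -6 — extraneous.
  v = 5: sqrt(4) = 2, while -v + 7 = 2 — valid.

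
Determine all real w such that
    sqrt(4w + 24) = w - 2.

Square both sides: 4w + 24 = (w - 2)^2.
Expand and rearrange: w^2 - 8w - 20 = 0.
Solving gives w = 10 or w = -2.
Check each candidate in the original equation:
  w = 10: sqrt(64) = 8, while w - 2 = 8 — valid.
  w = -2: sqrt(16) = 4, while w - 2 = -4 — extraneous.

w = 10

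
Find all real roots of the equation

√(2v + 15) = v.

v = 5

Square both sides: 2v + 15 = (v)².
Expand and rearrange: v² - 2v - 15 = 0.
Solving gives v = 5 or v = -3.
Check each candidate in the original equation:
  v = 5: √(25) = 5, while v = 5 — valid.
  v = -3: √(9) = 3, while v = -3 — extraneous.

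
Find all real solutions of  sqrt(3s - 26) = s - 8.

Square both sides: 3s - 26 = (s - 8)^2.
Expand and rearrange: s^2 - 19s + 90 = 0.
Solving gives s = 10 or s = 9.
Check each candidate in the original equation:
  s = 10: sqrt(4) = 2, while s - 8 = 2 — valid.
  s = 9: sqrt(1) = 1, while s - 8 = 1 — valid.

s = 9 or s = 10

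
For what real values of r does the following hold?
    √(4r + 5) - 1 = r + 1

Isolate the radical: √(4r + 5) = r + 2.
Square both sides: 4r + 5 = (r + 2)².
Expand and rearrange: r² - 1 = 0.
Solving gives r = 1 or r = -1.
Check each candidate in the original equation:
  r = 1: √(9) = 3, while r + 2 = 3 — valid.
  r = -1: √(1) = 1, while r + 2 = 1 — valid.

r = -1 or r = 1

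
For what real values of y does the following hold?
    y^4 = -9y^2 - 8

Let u = y^2. The equation becomes u^2 + 9u + 8 = 0.
Factor: (u + 1)(u + 8) = 0, so u = -1 or u = -8.
y^2 = -1 < 0 has no real solution.
y^2 = -8 < 0 has no real solution.

No real solutions.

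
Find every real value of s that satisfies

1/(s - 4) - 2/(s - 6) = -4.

s = 3.7962 or s = 6.4538

Multiply both sides by (s - 4)(s - 6):
(s - 6) - 2(s - 4) = -4(s - 4)(s - 6).
Expand and collect terms: -4s² + 41s - 98 = 0.
By the quadratic formula, s = (-41 ± √113) / -8, so s ≈ 3.7962 or s ≈ 6.4538.
Neither value makes a denominator zero (s ≠ 4, s ≠ 6), so both are valid.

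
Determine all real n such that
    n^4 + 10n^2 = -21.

No real solutions.

Let u = n^2. The equation becomes u^2 + 10u + 21 = 0.
Factor: (u + 7)(u + 3) = 0, so u = -7 or u = -3.
n^2 = -7 < 0 has no real solution.
n^2 = -3 < 0 has no real solution.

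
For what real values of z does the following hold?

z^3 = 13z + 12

z = -3 or z = -1 or z = 4

Rearrange: z^3 - 13z - 12 = 0.
Possible rational roots are divisors of -12. Testing z = -3 gives 0, so (z + 3) is a factor.
Divide: z^3 - 13z - 12 = (z + 3)(z^2 - 3z - 4).
Factor the quadratic: z = 4 or z = -1.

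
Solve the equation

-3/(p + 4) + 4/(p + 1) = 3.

p = -4.737 or p = 0.0704

Multiply both sides by (p + 4)(p + 1):
-3(p + 1) + 4(p + 4) = 3(p + 4)(p + 1).
Expand and collect terms: 3p² + 14p - 1 = 0.
By the quadratic formula, p = (-14 ± √208) / 6, so p ≈ 0.0704 or p ≈ -4.737.
Neither value makes a denominator zero (p ≠ -4, p ≠ -1), so both are valid.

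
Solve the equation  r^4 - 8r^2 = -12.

r = -2.4495 or r = -1.4142 or r = 1.4142 or r = 2.4495

Let u = r^2. The equation becomes u^2 - 8u + 12 = 0.
Factor: (u - 2)(u - 6) = 0, so u = 2 or u = 6.
r^2 = 2 gives r = +/-sqrt(2) ~= +/-1.4142.
r^2 = 6 gives r = +/-sqrt(6) ~= +/-2.4495.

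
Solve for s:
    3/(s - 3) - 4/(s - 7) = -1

s = 1.228 or s = 9.772

Multiply both sides by (s - 3)(s - 7):
3(s - 7) - 4(s - 3) = -(s - 3)(s - 7).
Expand and collect terms: -s^2 + 11s - 12 = 0.
By the quadratic formula, s = (-11 +/- sqrt(73)) / -2, so s ~= 1.228 or s ~= 9.772.
Neither value makes a denominator zero (s != 3, s != 7), so both are valid.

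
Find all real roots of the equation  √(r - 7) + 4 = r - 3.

Isolate the radical: √(r - 7) = r - 7.
Square both sides: r - 7 = (r - 7)².
Expand and rearrange: r² - 15r + 56 = 0.
Solving gives r = 8 or r = 7.
Check each candidate in the original equation:
  r = 8: √(1) = 1, while r - 7 = 1 — valid.
  r = 7: √(0) = 0, while r - 7 = 0 — valid.

r = 7 or r = 8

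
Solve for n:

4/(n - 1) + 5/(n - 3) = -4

n = -0.5447 or n = 2.2947

Multiply both sides by (n - 1)(n - 3):
4(n - 3) + 5(n - 1) = -4(n - 1)(n - 3).
Expand and collect terms: -4n^2 + 7n + 5 = 0.
By the quadratic formula, n = (-7 +/- sqrt(129)) / -8, so n ~= -0.5447 or n ~= 2.2947.
Neither value makes a denominator zero (n != 1, n != 3), so both are valid.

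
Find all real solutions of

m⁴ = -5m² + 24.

Let u = m². The equation becomes u² + 5u - 24 = 0.
Factor: (u - 3)(u + 8) = 0, so u = 3 or u = -8.
m² = 3 gives m = ±√(3) ≈ ±1.7321.
m² = -8 < 0 has no real solution.

m = -1.7321 or m = 1.7321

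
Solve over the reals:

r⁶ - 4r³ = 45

Let u = r³. The equation becomes u² - 4u - 45 = 0.
Factor: (u - 9)(u + 5) = 0, so u = 9 or u = -5.
r³ = 9 gives r = ∛(9) ≈ 2.0801.
r³ = -5 gives r = -∛(5) ≈ -1.71.

r = -1.71 or r = 2.0801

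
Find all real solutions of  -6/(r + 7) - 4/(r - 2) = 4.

Multiply both sides by (r + 7)(r - 2):
-6(r - 2) - 4(r + 7) = 4(r + 7)(r - 2).
Expand and collect terms: 4r² + 30r - 40 = 0.
By the quadratic formula, r = (-30 ± √1540) / 8, so r ≈ 1.1554 or r ≈ -8.6554.
Neither value makes a denominator zero (r ≠ -7, r ≠ 2), so both are valid.

r = -8.6554 or r = 1.1554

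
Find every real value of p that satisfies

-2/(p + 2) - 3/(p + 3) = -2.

Multiply both sides by (p + 2)(p + 3):
-2(p + 3) - 3(p + 2) = -2(p + 2)(p + 3).
Expand and collect terms: -2p^2 - 5p = 0.
Factor or apply the quadratic formula: p = -2.5 or p = 0.
Neither value makes a denominator zero (p != -2, p != -3), so both are valid.

p = -2.5 or p = 0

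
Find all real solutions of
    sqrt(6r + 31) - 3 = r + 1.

Isolate the radical: sqrt(6r + 31) = r + 4.
Square both sides: 6r + 31 = (r + 4)^2.
Expand and rearrange: r^2 + 2r - 15 = 0.
Solving gives r = 3 or r = -5.
Check each candidate in the original equation:
  r = 3: sqrt(49) = 7, while r + 4 = 7 — valid.
  r = -5: sqrt(1) = 1, while r + 4 = -1 — extraneous.

r = 3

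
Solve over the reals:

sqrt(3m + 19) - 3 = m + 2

m = -1

Isolate the radical: sqrt(3m + 19) = m + 5.
Square both sides: 3m + 19 = (m + 5)^2.
Expand and rearrange: m^2 + 7m + 6 = 0.
Solving gives m = -1 or m = -6.
Check each candidate in the original equation:
  m = -1: sqrt(16) = 4, while m + 5 = 4 — valid.
  m = -6: sqrt(1) = 1, while m + 5 = -1 — extraneous.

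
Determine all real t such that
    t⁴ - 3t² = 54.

t = -3 or t = 3

Let u = t². The equation becomes u² - 3u - 54 = 0.
Factor: (u - 9)(u + 6) = 0, so u = 9 or u = -6.
t² = 9 gives t = ±3.
t² = -6 < 0 has no real solution.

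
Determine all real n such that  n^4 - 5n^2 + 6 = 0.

Let u = n^2. The equation becomes u^2 - 5u + 6 = 0.
Factor: (u - 2)(u - 3) = 0, so u = 2 or u = 3.
n^2 = 2 gives n = +/-sqrt(2) ~= +/-1.4142.
n^2 = 3 gives n = +/-sqrt(3) ~= +/-1.7321.

n = -1.7321 or n = -1.4142 or n = 1.4142 or n = 1.7321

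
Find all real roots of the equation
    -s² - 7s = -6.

s = -7.772 or s = 0.772

Rearrange to standard form: -s² - 7s + 6 = 0.
Discriminant: (-7)² − 4·(-1)·6 = 73.
Quadratic formula: s = (7 ± √73) / (-2).
So s = -√(73)/2 - 7/2 ≈ -7.772 or s = -7/2 + √(73)/2 ≈ 0.772.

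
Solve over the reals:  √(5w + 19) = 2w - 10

Square both sides: 5w + 19 = (2w - 10)².
Expand and rearrange: 4w² - 45w + 81 = 0.
Solving gives w = 9 or w = 2.25.
Check each candidate in the original equation:
  w = 9: √(64) = 8, while 2w - 10 = 8 — valid.
  w = 2.25: √(30.25) = 5.5, while 2w - 10 = -5.5 — extraneous.

w = 9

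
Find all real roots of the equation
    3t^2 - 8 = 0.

Discriminant: (0)^2 - 4*3*(-8) = 96.
Quadratic formula: t = (0 +/- sqrt(96)) / 6.
So t = 2*sqrt(6)/3 ~= 1.633 or t = -2*sqrt(6)/3 ~= -1.633.

t = -1.633 or t = 1.633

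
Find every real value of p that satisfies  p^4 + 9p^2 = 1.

Let u = p^2. The equation becomes u^2 + 9u - 1 = 0.
By the quadratic formula, u = -9/2 + sqrt(85)/2 or u = -sqrt(85)/2 - 9/2.
p^2 = -9/2 + sqrt(85)/2 gives p = +/-sqrt(-9/2 + sqrt(85)/2) ~= +/-0.3313.
p^2 = -sqrt(85)/2 - 9/2 < 0 has no real solution.

p = -0.3313 or p = 0.3313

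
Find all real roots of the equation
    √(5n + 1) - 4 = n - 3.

Isolate the radical: √(5n + 1) = n + 1.
Square both sides: 5n + 1 = (n + 1)².
Expand and rearrange: n² - 3n = 0.
Solving gives n = 3 or n = 0.
Check each candidate in the original equation:
  n = 3: √(16) = 4, while n + 1 = 4 — valid.
  n = 0: √(1) = 1, while n + 1 = 1 — valid.

n = 0 or n = 3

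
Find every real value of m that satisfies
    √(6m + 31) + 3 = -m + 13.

Isolate the radical: √(6m + 31) = -m + 10.
Square both sides: 6m + 31 = (-m + 10)².
Expand and rearrange: m² - 26m + 69 = 0.
Solving gives m = 23 or m = 3.
Check each candidate in the original equation:
  m = 23: √(169) = 13, while -m + 10 = -13 — extraneous.
  m = 3: √(49) = 7, while -m + 10 = 7 — valid.

m = 3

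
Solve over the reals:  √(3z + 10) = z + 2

Square both sides: 3z + 10 = (z + 2)².
Expand and rearrange: z² + z - 6 = 0.
Solving gives z = 2 or z = -3.
Check each candidate in the original equation:
  z = 2: √(16) = 4, while z + 2 = 4 — valid.
  z = -3: √(1) = 1, while z + 2 = -1 — extraneous.

z = 2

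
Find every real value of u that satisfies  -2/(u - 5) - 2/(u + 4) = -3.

u = -3.3824 or u = 5.7158

Multiply both sides by (u - 5)(u + 4):
-2(u + 4) - 2(u - 5) = -3(u - 5)(u + 4).
Expand and collect terms: -3u² + 7u + 58 = 0.
By the quadratic formula, u = (-7 ± √745) / -6, so u ≈ -3.3824 or u ≈ 5.7158.
Neither value makes a denominator zero (u ≠ 5, u ≠ -4), so both are valid.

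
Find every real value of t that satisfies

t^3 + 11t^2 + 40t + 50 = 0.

t = -5

Possible rational roots are divisors of 50. Testing t = -5 gives 0, so (t + 5) is a factor.
Divide: t^3 + 11t^2 + 40t + 50 = (t + 5)(t^2 + 6t + 10).
The quadratic t^2 + 6t + 10 has discriminant -4 < 0, so no further real roots.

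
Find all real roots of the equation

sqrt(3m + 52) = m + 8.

m = -1

Square both sides: 3m + 52 = (m + 8)^2.
Expand and rearrange: m^2 + 13m + 12 = 0.
Solving gives m = -1 or m = -12.
Check each candidate in the original equation:
  m = -1: sqrt(49) = 7, while m + 8 = 7 — valid.
  m = -12: sqrt(16) = 4, while m + 8 = -4 — extraneous.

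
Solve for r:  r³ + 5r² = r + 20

Rearrange: r³ + 5r² - r - 20 = 0.
Possible rational roots are divisors of -20. Testing r = -4 gives 0, so (r + 4) is a factor.
Divide: r³ + 5r² - r - 20 = (r + 4)(r² + r - 5).
Apply the quadratic formula to r² + r - 5 = 0: r = (-1 ± √21)/2, i.e. r ≈ 1.7913 or r ≈ -2.7913.

r = -4 or r = -2.7913 or r = 1.7913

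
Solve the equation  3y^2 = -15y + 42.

Bring every term to one side: 3y^2 + 15y - 42 = 0.
Factor: 3(y + 7)(y - 2) = 0.
So y = -7 or y = 2.

y = -7 or y = 2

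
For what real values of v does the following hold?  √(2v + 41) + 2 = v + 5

v = 4

Isolate the radical: √(2v + 41) = v + 3.
Square both sides: 2v + 41 = (v + 3)².
Expand and rearrange: v² + 4v - 32 = 0.
Solving gives v = 4 or v = -8.
Check each candidate in the original equation:
  v = 4: √(49) = 7, while v + 3 = 7 — valid.
  v = -8: √(25) = 5, while v + 3 = -5 — extraneous.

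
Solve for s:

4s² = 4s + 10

s = -1.1583 or s = 2.1583

Rearrange to standard form: 4s² - 4s - 10 = 0.
Discriminant: (-4)² − 4·4·(-10) = 176.
Quadratic formula: s = (4 ± √176) / 8.
So s = 1/2 + √(11)/2 ≈ 2.1583 or s = 1/2 - √(11)/2 ≈ -1.1583.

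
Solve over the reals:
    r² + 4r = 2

Rearrange to standard form: r² + 4r - 2 = 0.
Discriminant: (4)² − 4·1·(-2) = 24.
Quadratic formula: r = (-4 ± √24) / 2.
So r = -2 + √(6) ≈ 0.4495 or r = -√(6) - 2 ≈ -4.4495.

r = -4.4495 or r = 0.4495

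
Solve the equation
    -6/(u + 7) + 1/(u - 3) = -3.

Multiply both sides by (u + 7)(u - 3):
-6(u - 3) + (u + 7) = -3(u + 7)(u - 3).
Expand and collect terms: -3u^2 - 7u + 38 = 0.
By the quadratic formula, u = (7 +/- sqrt(505)) / -6, so u ~= -4.912 or u ~= 2.5787.
Neither value makes a denominator zero (u != -7, u != 3), so both are valid.

u = -4.912 or u = 2.5787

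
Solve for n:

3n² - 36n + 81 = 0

n = 3 or n = 9

Factor: 3(n - 9)(n - 3) = 0.
So n = 9 or n = 3.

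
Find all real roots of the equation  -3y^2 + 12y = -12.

y = -0.8284 or y = 4.8284

Rearrange to standard form: -3y^2 + 12y + 12 = 0.
Discriminant: (12)^2 - 4*(-3)*12 = 288.
Quadratic formula: y = (-12 +/- sqrt(288)) / (-6).
So y = 2 - 2*sqrt(2) ~= -0.8284 or y = 2 + 2*sqrt(2) ~= 4.8284.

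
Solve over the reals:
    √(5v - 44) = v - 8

Square both sides: 5v - 44 = (v - 8)².
Expand and rearrange: v² - 21v + 108 = 0.
Solving gives v = 12 or v = 9.
Check each candidate in the original equation:
  v = 12: √(16) = 4, while v - 8 = 4 — valid.
  v = 9: √(1) = 1, while v - 8 = 1 — valid.

v = 9 or v = 12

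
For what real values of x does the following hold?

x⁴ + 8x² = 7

x = -0.8921 or x = 0.8921

Let u = x². The equation becomes u² + 8u - 7 = 0.
By the quadratic formula, u = -4 + √(23) or u = -√(23) - 4.
x² = -4 + √(23) gives x = ±√(-4 + √(23)) ≈ ±0.8921.
x² = -√(23) - 4 < 0 has no real solution.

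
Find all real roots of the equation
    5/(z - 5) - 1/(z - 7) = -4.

Multiply both sides by (z - 5)(z - 7):
5(z - 7) - (z - 5) = -4(z - 5)(z - 7).
Expand and collect terms: -4z² + 44z - 110 = 0.
By the quadratic formula, z = (-44 ± √176) / -8, so z ≈ 3.8417 or z ≈ 7.1583.
Neither value makes a denominator zero (z ≠ 5, z ≠ 7), so both are valid.

z = 3.8417 or z = 7.1583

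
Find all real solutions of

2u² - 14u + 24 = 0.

u = 3 or u = 4

Factor: 2(u - 4)(u - 3) = 0.
So u = 4 or u = 3.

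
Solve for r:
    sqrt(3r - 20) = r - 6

r = 7 or r = 8

Square both sides: 3r - 20 = (r - 6)^2.
Expand and rearrange: r^2 - 15r + 56 = 0.
Solving gives r = 8 or r = 7.
Check each candidate in the original equation:
  r = 8: sqrt(4) = 2, while r - 6 = 2 — valid.
  r = 7: sqrt(1) = 1, while r - 6 = 1 — valid.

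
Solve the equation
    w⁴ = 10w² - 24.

w = -2.4495 or w = -2 or w = 2 or w = 2.4495

Let u = w². The equation becomes u² - 10u + 24 = 0.
Factor: (u - 6)(u - 4) = 0, so u = 6 or u = 4.
w² = 6 gives w = ±√(6) ≈ ±2.4495.
w² = 4 gives w = ±2.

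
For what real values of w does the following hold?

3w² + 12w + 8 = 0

w = -3.1547 or w = -0.8453

Discriminant: (12)² − 4·3·8 = 48.
Quadratic formula: w = (-12 ± √48) / 6.
So w = -2 + 2·√(3)/3 ≈ -0.8453 or w = -2 - 2·√(3)/3 ≈ -3.1547.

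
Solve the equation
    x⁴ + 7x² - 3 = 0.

Let u = x². The equation becomes u² + 7u - 3 = 0.
By the quadratic formula, u = -7/2 + √(61)/2 or u = -√(61)/2 - 7/2.
x² = -7/2 + √(61)/2 gives x = ±√(-7/2 + √(61)/2) ≈ ±0.6365.
x² = -√(61)/2 - 7/2 < 0 has no real solution.

x = -0.6365 or x = 0.6365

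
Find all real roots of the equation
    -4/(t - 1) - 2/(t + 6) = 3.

t = -6.804 or t = -0.196

Multiply both sides by (t - 1)(t + 6):
-4(t + 6) - 2(t - 1) = 3(t - 1)(t + 6).
Expand and collect terms: 3t^2 + 21t + 4 = 0.
By the quadratic formula, t = (-21 +/- sqrt(393)) / 6, so t ~= -0.196 or t ~= -6.804.
Neither value makes a denominator zero (t != 1, t != -6), so both are valid.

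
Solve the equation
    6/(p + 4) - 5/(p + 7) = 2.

Multiply both sides by (p + 4)(p + 7):
6(p + 7) - 5(p + 4) = 2(p + 4)(p + 7).
Expand and collect terms: 2p² + 21p + 34 = 0.
Factor or apply the quadratic formula: p = -2 or p = -8.5.
Neither value makes a denominator zero (p ≠ -4, p ≠ -7), so both are valid.

p = -8.5 or p = -2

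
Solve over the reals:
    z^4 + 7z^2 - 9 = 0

Let u = z^2. The equation becomes u^2 + 7u - 9 = 0.
By the quadratic formula, u = -7/2 + sqrt(85)/2 or u = -sqrt(85)/2 - 7/2.
z^2 = -7/2 + sqrt(85)/2 gives z = +/-sqrt(-7/2 + sqrt(85)/2) ~= +/-1.0535.
z^2 = -sqrt(85)/2 - 7/2 < 0 has no real solution.

z = -1.0535 or z = 1.0535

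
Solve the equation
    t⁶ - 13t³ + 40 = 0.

Let u = t³. The equation becomes u² - 13u + 40 = 0.
Factor: (u - 8)(u - 5) = 0, so u = 8 or u = 5.
t³ = 8 gives t = 2.
t³ = 5 gives t = ∛(5) ≈ 1.71.

t = 1.71 or t = 2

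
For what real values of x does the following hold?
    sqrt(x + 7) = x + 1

Square both sides: x + 7 = (x + 1)^2.
Expand and rearrange: x^2 + x - 6 = 0.
Solving gives x = 2 or x = -3.
Check each candidate in the original equation:
  x = 2: sqrt(9) = 3, while x + 1 = 3 — valid.
  x = -3: sqrt(4) = 2, while x + 1 = -2 — extraneous.

x = 2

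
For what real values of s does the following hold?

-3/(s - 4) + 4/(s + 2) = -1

Multiply both sides by (s - 4)(s + 2):
-3(s + 2) + 4(s - 4) = -(s - 4)(s + 2).
Expand and collect terms: -s² + s + 30 = 0.
Factor or apply the quadratic formula: s = -5 or s = 6.
Neither value makes a denominator zero (s ≠ 4, s ≠ -2), so both are valid.

s = -5 or s = 6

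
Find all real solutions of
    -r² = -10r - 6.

Rearrange to standard form: -r² + 10r + 6 = 0.
Discriminant: (10)² − 4·(-1)·6 = 124.
Quadratic formula: r = (-10 ± √124) / (-2).
So r = 5 - √(31) ≈ -0.5678 or r = 5 + √(31) ≈ 10.5678.

r = -0.5678 or r = 10.5678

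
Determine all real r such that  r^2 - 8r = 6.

Rearrange to standard form: r^2 - 8r - 6 = 0.
Discriminant: (-8)^2 - 4*1*(-6) = 88.
Quadratic formula: r = (8 +/- sqrt(88)) / 2.
So r = 4 + sqrt(22) ~= 8.6904 or r = 4 - sqrt(22) ~= -0.6904.

r = -0.6904 or r = 8.6904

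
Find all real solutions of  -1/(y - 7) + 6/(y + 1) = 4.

Multiply both sides by (y - 7)(y + 1):
-(y + 1) + 6(y - 7) = 4(y - 7)(y + 1).
Expand and collect terms: 4y² - 29y + 15 = 0.
By the quadratic formula, y = (29 ± √601) / 8, so y ≈ 6.6894 or y ≈ 0.5606.
Neither value makes a denominator zero (y ≠ 7, y ≠ -1), so both are valid.

y = 0.5606 or y = 6.6894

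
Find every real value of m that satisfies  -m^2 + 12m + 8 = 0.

Discriminant: (12)^2 - 4*(-1)*8 = 176.
Quadratic formula: m = (-12 +/- sqrt(176)) / (-2).
So m = 6 - 2*sqrt(11) ~= -0.6332 or m = 6 + 2*sqrt(11) ~= 12.6332.

m = -0.6332 or m = 12.6332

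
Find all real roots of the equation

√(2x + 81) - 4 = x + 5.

Isolate the radical: √(2x + 81) = x + 9.
Square both sides: 2x + 81 = (x + 9)².
Expand and rearrange: x² + 16x = 0.
Solving gives x = 0 or x = -16.
Check each candidate in the original equation:
  x = 0: √(81) = 9, while x + 9 = 9 — valid.
  x = -16: √(49) = 7, while x + 9 = -7 — extraneous.

x = 0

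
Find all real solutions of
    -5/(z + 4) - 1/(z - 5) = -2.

Multiply both sides by (z + 4)(z - 5):
-5(z - 5) - (z + 4) = -2(z + 4)(z - 5).
Expand and collect terms: -2z^2 + 8z + 19 = 0.
By the quadratic formula, z = (-8 +/- sqrt(216)) / -4, so z ~= -1.6742 or z ~= 5.6742.
Neither value makes a denominator zero (z != -4, z != 5), so both are valid.

z = -1.6742 or z = 5.6742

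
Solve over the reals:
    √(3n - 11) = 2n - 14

Square both sides: 3n - 11 = (2n - 14)².
Expand and rearrange: 4n² - 59n + 207 = 0.
Solving gives n = 9 or n = 5.75.
Check each candidate in the original equation:
  n = 9: √(16) = 4, while 2n - 14 = 4 — valid.
  n = 5.75: √(6.25) = 2.5, while 2n - 14 = -2.5 — extraneous.

n = 9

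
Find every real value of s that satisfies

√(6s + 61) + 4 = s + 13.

s = -2

Isolate the radical: √(6s + 61) = s + 9.
Square both sides: 6s + 61 = (s + 9)².
Expand and rearrange: s² + 12s + 20 = 0.
Solving gives s = -2 or s = -10.
Check each candidate in the original equation:
  s = -2: √(49) = 7, while s + 9 = 7 — valid.
  s = -10: √(1) = 1, while s + 9 = -1 — extraneous.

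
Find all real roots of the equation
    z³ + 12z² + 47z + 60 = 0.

z = -5 or z = -4 or z = -3

Possible rational roots are divisors of 60. Testing z = -5 gives 0, so (z + 5) is a factor.
Divide: z³ + 12z² + 47z + 60 = (z + 5)(z² + 7z + 12).
Factor the quadratic: z = -3 or z = -4.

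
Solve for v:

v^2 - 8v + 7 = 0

Factor: (v - 1)(v - 7) = 0.
So v = 1 or v = 7.

v = 1 or v = 7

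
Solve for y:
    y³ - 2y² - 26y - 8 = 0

Possible rational roots are divisors of -8. Testing y = -4 gives 0, so (y + 4) is a factor.
Divide: y³ - 2y² - 26y - 8 = (y + 4)(y² - 6y - 2).
Apply the quadratic formula to y² - 6y - 2 = 0: y = (6 ± √44)/2, i.e. y ≈ 6.3166 or y ≈ -0.3166.

y = -4 or y = -0.3166 or y = 6.3166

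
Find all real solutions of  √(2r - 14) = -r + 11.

r = 9

Square both sides: 2r - 14 = (-r + 11)².
Expand and rearrange: r² - 24r + 135 = 0.
Solving gives r = 15 or r = 9.
Check each candidate in the original equation:
  r = 15: √(16) = 4, while -r + 11 = -4 — extraneous.
  r = 9: √(4) = 2, while -r + 11 = 2 — valid.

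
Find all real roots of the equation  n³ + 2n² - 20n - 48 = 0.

n = -4 or n = -2.6056 or n = 4.6056

Possible rational roots are divisors of -48. Testing n = -4 gives 0, so (n + 4) is a factor.
Divide: n³ + 2n² - 20n - 48 = (n + 4)(n² - 2n - 12).
Apply the quadratic formula to n² - 2n - 12 = 0: n = (2 ± √52)/2, i.e. n ≈ 4.6056 or n ≈ -2.6056.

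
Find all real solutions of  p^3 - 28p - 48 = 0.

p = -4 or p = -2 or p = 6

Possible rational roots are divisors of -48. Testing p = -4 gives 0, so (p + 4) is a factor.
Divide: p^3 - 28p - 48 = (p + 4)(p^2 - 4p - 12).
Factor the quadratic: p = 6 or p = -2.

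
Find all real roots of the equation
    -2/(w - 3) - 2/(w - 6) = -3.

w = 3.5252 or w = 6.8081

Multiply both sides by (w - 3)(w - 6):
-2(w - 6) - 2(w - 3) = -3(w - 3)(w - 6).
Expand and collect terms: -3w² + 31w - 72 = 0.
By the quadratic formula, w = (-31 ± √97) / -6, so w ≈ 3.5252 or w ≈ 6.8081.
Neither value makes a denominator zero (w ≠ 3, w ≠ 6), so both are valid.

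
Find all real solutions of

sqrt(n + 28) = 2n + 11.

n = -3

Square both sides: n + 28 = (2n + 11)^2.
Expand and rearrange: 4n^2 + 43n + 93 = 0.
Solving gives n = -3 or n = -7.75.
Check each candidate in the original equation:
  n = -3: sqrt(25) = 5, while 2n + 11 = 5 — valid.
  n = -7.75: sqrt(20.25) = 4.5, while 2n + 11 = -4.5 — extraneous.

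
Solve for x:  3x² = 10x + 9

Rearrange to standard form: 3x² - 10x - 9 = 0.
Discriminant: (-10)² − 4·3·(-9) = 208.
Quadratic formula: x = (10 ± √208) / 6.
So x = 5/3 + 2·√(13)/3 ≈ 4.0704 or x = 5/3 - 2·√(13)/3 ≈ -0.737.

x = -0.737 or x = 4.0704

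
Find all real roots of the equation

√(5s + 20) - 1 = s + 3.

Isolate the radical: √(5s + 20) = s + 4.
Square both sides: 5s + 20 = (s + 4)².
Expand and rearrange: s² + 3s - 4 = 0.
Solving gives s = 1 or s = -4.
Check each candidate in the original equation:
  s = 1: √(25) = 5, while s + 4 = 5 — valid.
  s = -4: √(0) = 0, while s + 4 = 0 — valid.

s = -4 or s = 1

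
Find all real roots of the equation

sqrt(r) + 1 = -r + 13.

r = 9

Isolate the radical: sqrt(r) = -r + 12.
Square both sides: r = (-r + 12)^2.
Expand and rearrange: r^2 - 25r + 144 = 0.
Solving gives r = 16 or r = 9.
Check each candidate in the original equation:
  r = 16: sqrt(16) = 4, while -r + 12 = -4 — extraneous.
  r = 9: sqrt(9) = 3, while -r + 12 = 3 — valid.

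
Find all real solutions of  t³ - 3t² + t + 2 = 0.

Possible rational roots are divisors of 2. Testing t = 2 gives 0, so (t - 2) is a factor.
Divide: t³ - 3t² + t + 2 = (t - 2)(t² - t - 1).
Apply the quadratic formula to t² - t - 1 = 0: t = (1 ± √5)/2, i.e. t ≈ 1.618 or t ≈ -0.618.

t = -0.618 or t = 1.618 or t = 2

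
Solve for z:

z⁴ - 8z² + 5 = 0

z = -2.7049 or z = -0.8267 or z = 0.8267 or z = 2.7049

Let u = z². The equation becomes u² - 8u + 5 = 0.
By the quadratic formula, u = √(11) + 4 or u = 4 - √(11).
z² = √(11) + 4 gives z = ±√(√(11) + 4) ≈ ±2.7049.
z² = 4 - √(11) gives z = ±√(4 - √(11)) ≈ ±0.8267.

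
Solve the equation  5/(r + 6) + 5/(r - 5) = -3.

r = -7.9136 or r = 3.5803

Multiply both sides by (r + 6)(r - 5):
5(r - 5) + 5(r + 6) = -3(r + 6)(r - 5).
Expand and collect terms: -3r^2 - 13r + 85 = 0.
By the quadratic formula, r = (13 +/- sqrt(1189)) / -6, so r ~= -7.9136 or r ~= 3.5803.
Neither value makes a denominator zero (r != -6, r != 5), so both are valid.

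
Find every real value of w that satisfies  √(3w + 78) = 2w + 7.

Square both sides: 3w + 78 = (2w + 7)².
Expand and rearrange: 4w² + 25w - 29 = 0.
Solving gives w = 1 or w = -7.25.
Check each candidate in the original equation:
  w = 1: √(81) = 9, while 2w + 7 = 9 — valid.
  w = -7.25: √(56.25) = 7.5, while 2w + 7 = -7.5 — extraneous.

w = 1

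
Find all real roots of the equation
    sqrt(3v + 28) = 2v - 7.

Square both sides: 3v + 28 = (2v - 7)^2.
Expand and rearrange: 4v^2 - 31v + 21 = 0.
Solving gives v = 7 or v = 0.75.
Check each candidate in the original equation:
  v = 7: sqrt(49) = 7, while 2v - 7 = 7 — valid.
  v = 0.75: sqrt(30.25) = 5.5, while 2v - 7 = -5.5 — extraneous.

v = 7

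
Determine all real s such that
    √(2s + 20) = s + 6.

s = -2

Square both sides: 2s + 20 = (s + 6)².
Expand and rearrange: s² + 10s + 16 = 0.
Solving gives s = -2 or s = -8.
Check each candidate in the original equation:
  s = -2: √(16) = 4, while s + 6 = 4 — valid.
  s = -8: √(4) = 2, while s + 6 = -2 — extraneous.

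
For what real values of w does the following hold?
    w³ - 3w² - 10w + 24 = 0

w = -3 or w = 2 or w = 4

Possible rational roots are divisors of 24. Testing w = 2 gives 0, so (w - 2) is a factor.
Divide: w³ - 3w² - 10w + 24 = (w - 2)(w² - w - 12).
Factor the quadratic: w = 4 or w = -3.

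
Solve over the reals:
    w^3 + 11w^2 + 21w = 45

Rearrange: w^3 + 11w^2 + 21w - 45 = 0.
Possible rational roots are divisors of -45. Testing w = -5 gives 0, so (w + 5) is a factor.
Divide: w^3 + 11w^2 + 21w - 45 = (w + 5)(w^2 + 6w - 9).
Apply the quadratic formula to w^2 + 6w - 9 = 0: w = (-6 +/- sqrt(72))/2, i.e. w ~= 1.2426 or w ~= -7.2426.

w = -7.2426 or w = -5 or w = 1.2426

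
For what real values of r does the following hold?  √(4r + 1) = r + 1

r = 0 or r = 2

Square both sides: 4r + 1 = (r + 1)².
Expand and rearrange: r² - 2r = 0.
Solving gives r = 2 or r = 0.
Check each candidate in the original equation:
  r = 2: √(9) = 3, while r + 1 = 3 — valid.
  r = 0: √(1) = 1, while r + 1 = 1 — valid.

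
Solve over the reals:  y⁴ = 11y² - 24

Let u = y². The equation becomes u² - 11u + 24 = 0.
Factor: (u - 3)(u - 8) = 0, so u = 3 or u = 8.
y² = 3 gives y = ±√(3) ≈ ±1.7321.
y² = 8 gives y = ±2·√(2) ≈ ±2.8284.

y = -2.8284 or y = -1.7321 or y = 1.7321 or y = 2.8284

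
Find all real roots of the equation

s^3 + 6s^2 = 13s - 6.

Rearrange: s^3 + 6s^2 - 13s + 6 = 0.
Possible rational roots are divisors of 6. Testing s = 1 gives 0, so (s - 1) is a factor.
Divide: s^3 + 6s^2 - 13s + 6 = (s - 1)(s^2 + 7s - 6).
Apply the quadratic formula to s^2 + 7s - 6 = 0: s = (-7 +/- sqrt(73))/2, i.e. s ~= 0.772 or s ~= -7.772.

s = -7.772 or s = 0.772 or s = 1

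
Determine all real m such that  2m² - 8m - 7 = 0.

m = -0.7386 or m = 4.7386

Discriminant: (-8)² − 4·2·(-7) = 120.
Quadratic formula: m = (8 ± √120) / 4.
So m = 2 + √(30)/2 ≈ 4.7386 or m = 2 - √(30)/2 ≈ -0.7386.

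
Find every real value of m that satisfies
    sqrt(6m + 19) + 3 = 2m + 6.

Isolate the radical: sqrt(6m + 19) = 2m + 3.
Square both sides: 6m + 19 = (2m + 3)^2.
Expand and rearrange: 4m^2 + 6m - 10 = 0.
Solving gives m = 1 or m = -2.5.
Check each candidate in the original equation:
  m = 1: sqrt(25) = 5, while 2m + 3 = 5 — valid.
  m = -2.5: sqrt(4) = 2, while 2m + 3 = -2 — extraneous.

m = 1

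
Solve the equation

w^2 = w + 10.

Rearrange to standard form: w^2 - w - 10 = 0.
Discriminant: (-1)^2 - 4*1*(-10) = 41.
Quadratic formula: w = (1 +/- sqrt(41)) / 2.
So w = 1/2 + sqrt(41)/2 ~= 3.7016 or w = 1/2 - sqrt(41)/2 ~= -2.7016.

w = -2.7016 or w = 3.7016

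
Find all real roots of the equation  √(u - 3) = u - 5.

u = 7

Square both sides: u - 3 = (u - 5)².
Expand and rearrange: u² - 11u + 28 = 0.
Solving gives u = 7 or u = 4.
Check each candidate in the original equation:
  u = 7: √(4) = 2, while u - 5 = 2 — valid.
  u = 4: √(1) = 1, while u - 5 = -1 — extraneous.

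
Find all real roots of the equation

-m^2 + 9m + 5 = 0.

m = -0.5249 or m = 9.5249

Discriminant: (9)^2 - 4*(-1)*5 = 101.
Quadratic formula: m = (-9 +/- sqrt(101)) / (-2).
So m = 9/2 - sqrt(101)/2 ~= -0.5249 or m = 9/2 + sqrt(101)/2 ~= 9.5249.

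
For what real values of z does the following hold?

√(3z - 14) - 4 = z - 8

z = 5 or z = 6

Isolate the radical: √(3z - 14) = z - 4.
Square both sides: 3z - 14 = (z - 4)².
Expand and rearrange: z² - 11z + 30 = 0.
Solving gives z = 6 or z = 5.
Check each candidate in the original equation:
  z = 6: √(4) = 2, while z - 4 = 2 — valid.
  z = 5: √(1) = 1, while z - 4 = 1 — valid.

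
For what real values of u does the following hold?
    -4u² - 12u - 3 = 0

Discriminant: (-12)² − 4·(-4)·(-3) = 96.
Quadratic formula: u = (12 ± √96) / (-8).
So u = -3/2 - √(6)/2 ≈ -2.7247 or u = -3/2 + √(6)/2 ≈ -0.2753.

u = -2.7247 or u = -0.2753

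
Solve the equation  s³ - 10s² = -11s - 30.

Rearrange: s³ - 10s² + 11s + 30 = 0.
Possible rational roots are divisors of 30. Testing s = 3 gives 0, so (s - 3) is a factor.
Divide: s³ - 10s² + 11s + 30 = (s - 3)(s² - 7s - 10).
Apply the quadratic formula to s² - 7s - 10 = 0: s = (7 ± √89)/2, i.e. s ≈ 8.217 or s ≈ -1.217.

s = -1.217 or s = 3 or s = 8.217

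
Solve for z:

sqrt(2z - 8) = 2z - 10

z = 6

Square both sides: 2z - 8 = (2z - 10)^2.
Expand and rearrange: 4z^2 - 42z + 108 = 0.
Solving gives z = 6 or z = 4.5.
Check each candidate in the original equation:
  z = 6: sqrt(4) = 2, while 2z - 10 = 2 — valid.
  z = 4.5: sqrt(1) = 1, while 2z - 10 = -1 — extraneous.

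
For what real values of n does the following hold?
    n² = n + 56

Bring every term to one side: n² - n - 56 = 0.
Factor: (n + 7)(n - 8) = 0.
So n = -7 or n = 8.

n = -7 or n = 8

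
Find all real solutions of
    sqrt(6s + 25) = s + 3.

Square both sides: 6s + 25 = (s + 3)^2.
Expand and rearrange: s^2 - 16 = 0.
Solving gives s = 4 or s = -4.
Check each candidate in the original equation:
  s = 4: sqrt(49) = 7, while s + 3 = 7 — valid.
  s = -4: sqrt(1) = 1, while s + 3 = -1 — extraneous.

s = 4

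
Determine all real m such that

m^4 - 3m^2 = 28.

Let u = m^2. The equation becomes u^2 - 3u - 28 = 0.
Factor: (u + 4)(u - 7) = 0, so u = -4 or u = 7.
m^2 = -4 < 0 has no real solution.
m^2 = 7 gives m = +/-sqrt(7) ~= +/-2.6458.

m = -2.6458 or m = 2.6458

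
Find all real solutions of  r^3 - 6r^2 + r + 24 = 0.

Possible rational roots are divisors of 24. Testing r = 3 gives 0, so (r - 3) is a factor.
Divide: r^3 - 6r^2 + r + 24 = (r - 3)(r^2 - 3r - 8).
Apply the quadratic formula to r^2 - 3r - 8 = 0: r = (3 +/- sqrt(41))/2, i.e. r ~= 4.7016 or r ~= -1.7016.

r = -1.7016 or r = 3 or r = 4.7016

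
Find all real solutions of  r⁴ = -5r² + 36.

Let u = r². The equation becomes u² + 5u - 36 = 0.
Factor: (u + 9)(u - 4) = 0, so u = -9 or u = 4.
r² = -9 < 0 has no real solution.
r² = 4 gives r = ±2.

r = -2 or r = 2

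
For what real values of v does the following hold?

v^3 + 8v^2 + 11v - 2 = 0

Possible rational roots are divisors of -2. Testing v = -2 gives 0, so (v + 2) is a factor.
Divide: v^3 + 8v^2 + 11v - 2 = (v + 2)(v^2 + 6v - 1).
Apply the quadratic formula to v^2 + 6v - 1 = 0: v = (-6 +/- sqrt(40))/2, i.e. v ~= 0.1623 or v ~= -6.1623.

v = -6.1623 or v = -2 or v = 0.1623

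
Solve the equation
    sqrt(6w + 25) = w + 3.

Square both sides: 6w + 25 = (w + 3)^2.
Expand and rearrange: w^2 - 16 = 0.
Solving gives w = 4 or w = -4.
Check each candidate in the original equation:
  w = 4: sqrt(49) = 7, while w + 3 = 7 — valid.
  w = -4: sqrt(1) = 1, while w + 3 = -1 — extraneous.

w = 4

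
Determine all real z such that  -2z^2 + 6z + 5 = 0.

z = -0.6794 or z = 3.6794

Discriminant: (6)^2 - 4*(-2)*5 = 76.
Quadratic formula: z = (-6 +/- sqrt(76)) / (-4).
So z = 3/2 - sqrt(19)/2 ~= -0.6794 or z = 3/2 + sqrt(19)/2 ~= 3.6794.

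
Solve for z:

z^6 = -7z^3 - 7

z = -1.7958 or z = -1.0652

Let u = z^3. The equation becomes u^2 + 7u + 7 = 0.
By the quadratic formula, u = -7/2 + sqrt(21)/2 or u = -7/2 - sqrt(21)/2.
z^3 = -7/2 + sqrt(21)/2 gives z = -(7/2 - sqrt(21)/2)^(1/3) ~= -1.0652.
z^3 = -7/2 - sqrt(21)/2 gives z = -(sqrt(21)/2 + 7/2)^(1/3) ~= -1.7958.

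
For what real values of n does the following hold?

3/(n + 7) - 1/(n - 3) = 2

Multiply both sides by (n + 7)(n - 3):
3(n - 3) - (n + 7) = 2(n + 7)(n - 3).
Expand and collect terms: 2n² + 6n - 26 = 0.
By the quadratic formula, n = (-6 ± √244) / 4, so n ≈ 2.4051 or n ≈ -5.4051.
Neither value makes a denominator zero (n ≠ -7, n ≠ 3), so both are valid.

n = -5.4051 or n = 2.4051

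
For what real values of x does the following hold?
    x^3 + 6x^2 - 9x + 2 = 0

x = -7.2749 or x = 0.2749 or x = 1

Possible rational roots are divisors of 2. Testing x = 1 gives 0, so (x - 1) is a factor.
Divide: x^3 + 6x^2 - 9x + 2 = (x - 1)(x^2 + 7x - 2).
Apply the quadratic formula to x^2 + 7x - 2 = 0: x = (-7 +/- sqrt(57))/2, i.e. x ~= 0.2749 or x ~= -7.2749.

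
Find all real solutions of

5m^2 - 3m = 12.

Rearrange to standard form: 5m^2 - 3m - 12 = 0.
Discriminant: (-3)^2 - 4*5*(-12) = 249.
Quadratic formula: m = (3 +/- sqrt(249)) / 10.
So m = 3/10 + sqrt(249)/10 ~= 1.878 or m = 3/10 - sqrt(249)/10 ~= -1.278.

m = -1.278 or m = 1.878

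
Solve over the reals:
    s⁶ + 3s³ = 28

s = -1.9129 or s = 1.5874

Let u = s³. The equation becomes u² + 3u - 28 = 0.
Factor: (u + 7)(u - 4) = 0, so u = -7 or u = 4.
s³ = -7 gives s = -∛(7) ≈ -1.9129.
s³ = 4 gives s = ∛(4) ≈ 1.5874.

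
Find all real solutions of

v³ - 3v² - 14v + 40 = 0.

v = -3.7016 or v = 2.7016 or v = 4

Possible rational roots are divisors of 40. Testing v = 4 gives 0, so (v - 4) is a factor.
Divide: v³ - 3v² - 14v + 40 = (v - 4)(v² + v - 10).
Apply the quadratic formula to v² + v - 10 = 0: v = (-1 ± √41)/2, i.e. v ≈ 2.7016 or v ≈ -3.7016.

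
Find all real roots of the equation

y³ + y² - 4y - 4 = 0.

Possible rational roots are divisors of -4. Testing y = -1 gives 0, so (y + 1) is a factor.
Divide: y³ + y² - 4y - 4 = (y + 1)(y² - 4).
Factor the quadratic: y = 2 or y = -2.

y = -2 or y = -1 or y = 2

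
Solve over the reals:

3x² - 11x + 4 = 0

Discriminant: (-11)² − 4·3·4 = 73.
Quadratic formula: x = (11 ± √73) / 6.
So x = √(73)/6 + 11/6 ≈ 3.2573 or x = 11/6 - √(73)/6 ≈ 0.4093.

x = 0.4093 or x = 3.2573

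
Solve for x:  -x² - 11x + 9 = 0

Discriminant: (-11)² − 4·(-1)·9 = 157.
Quadratic formula: x = (11 ± √157) / (-2).
So x = -√(157)/2 - 11/2 ≈ -11.765 or x = -11/2 + √(157)/2 ≈ 0.765.

x = -11.765 or x = 0.765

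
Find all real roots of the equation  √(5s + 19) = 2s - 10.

s = 9

Square both sides: 5s + 19 = (2s - 10)².
Expand and rearrange: 4s² - 45s + 81 = 0.
Solving gives s = 9 or s = 2.25.
Check each candidate in the original equation:
  s = 9: √(64) = 8, while 2s - 10 = 8 — valid.
  s = 2.25: √(30.25) = 5.5, while 2s - 10 = -5.5 — extraneous.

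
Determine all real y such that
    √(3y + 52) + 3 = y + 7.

y = 4

Isolate the radical: √(3y + 52) = y + 4.
Square both sides: 3y + 52 = (y + 4)².
Expand and rearrange: y² + 5y - 36 = 0.
Solving gives y = 4 or y = -9.
Check each candidate in the original equation:
  y = 4: √(64) = 8, while y + 4 = 8 — valid.
  y = -9: √(25) = 5, while y + 4 = -5 — extraneous.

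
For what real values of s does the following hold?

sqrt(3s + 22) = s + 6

s = -2

Square both sides: 3s + 22 = (s + 6)^2.
Expand and rearrange: s^2 + 9s + 14 = 0.
Solving gives s = -2 or s = -7.
Check each candidate in the original equation:
  s = -2: sqrt(16) = 4, while s + 6 = 4 — valid.
  s = -7: sqrt(1) = 1, while s + 6 = -1 — extraneous.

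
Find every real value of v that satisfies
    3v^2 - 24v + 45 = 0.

Factor: 3(v - 5)(v - 3) = 0.
So v = 5 or v = 3.

v = 3 or v = 5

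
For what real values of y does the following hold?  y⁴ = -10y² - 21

No real solutions.

Let u = y². The equation becomes u² + 10u + 21 = 0.
Factor: (u + 3)(u + 7) = 0, so u = -3 or u = -7.
y² = -3 < 0 has no real solution.
y² = -7 < 0 has no real solution.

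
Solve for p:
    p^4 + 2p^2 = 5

Let u = p^2. The equation becomes u^2 + 2u - 5 = 0.
By the quadratic formula, u = -1 + sqrt(6) or u = -sqrt(6) - 1.
p^2 = -1 + sqrt(6) gives p = +/-sqrt(-1 + sqrt(6)) ~= +/-1.2039.
p^2 = -sqrt(6) - 1 < 0 has no real solution.

p = -1.2039 or p = 1.2039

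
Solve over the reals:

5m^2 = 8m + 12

Rearrange to standard form: 5m^2 - 8m - 12 = 0.
Discriminant: (-8)^2 - 4*5*(-12) = 304.
Quadratic formula: m = (8 +/- sqrt(304)) / 10.
So m = 4/5 + 2*sqrt(19)/5 ~= 2.5436 or m = 4/5 - 2*sqrt(19)/5 ~= -0.9436.

m = -0.9436 or m = 2.5436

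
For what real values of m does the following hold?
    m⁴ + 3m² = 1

Let u = m². The equation becomes u² + 3u - 1 = 0.
By the quadratic formula, u = -3/2 + √(13)/2 or u = -√(13)/2 - 3/2.
m² = -3/2 + √(13)/2 gives m = ±√(-3/2 + √(13)/2) ≈ ±0.5503.
m² = -√(13)/2 - 3/2 < 0 has no real solution.

m = -0.5503 or m = 0.5503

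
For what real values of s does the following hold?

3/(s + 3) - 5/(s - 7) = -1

s = -5.124 or s = 11.124

Multiply both sides by (s + 3)(s - 7):
3(s - 7) - 5(s + 3) = -(s + 3)(s - 7).
Expand and collect terms: -s^2 + 6s + 57 = 0.
By the quadratic formula, s = (-6 +/- sqrt(264)) / -2, so s ~= -5.124 or s ~= 11.124.
Neither value makes a denominator zero (s != -3, s != 7), so both are valid.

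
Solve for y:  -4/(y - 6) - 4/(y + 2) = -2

y = -0.4721 or y = 8.4721

Multiply both sides by (y - 6)(y + 2):
-4(y + 2) - 4(y - 6) = -2(y - 6)(y + 2).
Expand and collect terms: -2y^2 + 16y + 8 = 0.
By the quadratic formula, y = (-16 +/- sqrt(320)) / -4, so y ~= -0.4721 or y ~= 8.4721.
Neither value makes a denominator zero (y != 6, y != -2), so both are valid.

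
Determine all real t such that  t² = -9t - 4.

t = -8.5311 or t = -0.4689

Rearrange to standard form: t² + 9t + 4 = 0.
Discriminant: (9)² − 4·1·4 = 65.
Quadratic formula: t = (-9 ± √65) / 2.
So t = -9/2 + √(65)/2 ≈ -0.4689 or t = -9/2 - √(65)/2 ≈ -8.5311.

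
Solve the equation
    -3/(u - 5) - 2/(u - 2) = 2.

Multiply both sides by (u - 5)(u - 2):
-3(u - 2) - 2(u - 5) = 2(u - 5)(u - 2).
Expand and collect terms: 2u² - 9u + 4 = 0.
Factor or apply the quadratic formula: u = 4 or u = 0.5.
Neither value makes a denominator zero (u ≠ 5, u ≠ 2), so both are valid.

u = 0.5 or u = 4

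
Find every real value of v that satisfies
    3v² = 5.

v = -1.291 or v = 1.291

Rearrange to standard form: 3v² - 5 = 0.
Discriminant: (0)² − 4·3·(-5) = 60.
Quadratic formula: v = (0 ± √60) / 6.
So v = √(15)/3 ≈ 1.291 or v = -√(15)/3 ≈ -1.291.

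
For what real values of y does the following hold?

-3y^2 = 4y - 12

Rearrange to standard form: -3y^2 - 4y + 12 = 0.
Discriminant: (-4)^2 - 4*(-3)*12 = 160.
Quadratic formula: y = (4 +/- sqrt(160)) / (-6).
So y = -2*sqrt(10)/3 - 2/3 ~= -2.7749 or y = -2/3 + 2*sqrt(10)/3 ~= 1.4415.

y = -2.7749 or y = 1.4415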